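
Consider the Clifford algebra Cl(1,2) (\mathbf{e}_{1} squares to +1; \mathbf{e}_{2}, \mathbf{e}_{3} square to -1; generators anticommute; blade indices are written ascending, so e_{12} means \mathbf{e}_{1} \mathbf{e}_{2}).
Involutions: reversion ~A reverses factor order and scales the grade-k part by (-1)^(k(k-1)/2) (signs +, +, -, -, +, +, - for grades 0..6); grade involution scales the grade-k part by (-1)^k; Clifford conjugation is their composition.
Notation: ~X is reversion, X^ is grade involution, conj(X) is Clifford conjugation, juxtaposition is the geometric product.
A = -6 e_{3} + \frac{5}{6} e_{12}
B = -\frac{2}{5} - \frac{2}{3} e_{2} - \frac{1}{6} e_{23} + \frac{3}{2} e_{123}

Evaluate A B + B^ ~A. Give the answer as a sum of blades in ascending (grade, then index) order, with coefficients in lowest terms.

first term: \frac{5}{9} e_{1} + e_{2} + \frac{73}{20} e_{3} + \frac{26}{3} e_{12} + \frac{5}{36} e_{13} - 4 e_{23}
second term: -\frac{5}{9} e_{1} - e_{2} + \frac{73}{20} e_{3} - \frac{26}{3} e_{12} + \frac{5}{36} e_{13} - 4 e_{23}
Answer: \frac{73}{10} e_{3} + \frac{5}{18} e_{13} - 8 e_{23}


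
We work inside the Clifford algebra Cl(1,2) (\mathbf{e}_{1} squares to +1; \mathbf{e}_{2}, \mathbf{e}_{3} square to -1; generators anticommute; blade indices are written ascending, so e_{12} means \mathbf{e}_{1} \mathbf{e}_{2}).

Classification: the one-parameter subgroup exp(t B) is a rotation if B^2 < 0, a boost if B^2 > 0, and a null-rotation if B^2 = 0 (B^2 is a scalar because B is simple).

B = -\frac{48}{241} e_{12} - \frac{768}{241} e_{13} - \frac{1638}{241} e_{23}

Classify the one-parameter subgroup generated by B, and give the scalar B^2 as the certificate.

B^2 term by term: the squares give (-\frac{48}{241})^2*(e_{12})^2 + (-\frac{768}{241})^2*(e_{13})^2 + (-\frac{1638}{241})^2*(e_{23})^2 = \frac{2304}{58081}*(+1) + \frac{589824}{58081}*(+1) + \frac{2683044}{58081}*(-1) = -36 (each basis 2-blade squares to minus the product of its generators' squares); cross terms between blades sharing an index anticommute and cancel. So B^2 = -36.
Answer: rotation, certificate B^2 = -36. Because -36 is invariant under every versor sandwich, the classification follows from its sign alone.


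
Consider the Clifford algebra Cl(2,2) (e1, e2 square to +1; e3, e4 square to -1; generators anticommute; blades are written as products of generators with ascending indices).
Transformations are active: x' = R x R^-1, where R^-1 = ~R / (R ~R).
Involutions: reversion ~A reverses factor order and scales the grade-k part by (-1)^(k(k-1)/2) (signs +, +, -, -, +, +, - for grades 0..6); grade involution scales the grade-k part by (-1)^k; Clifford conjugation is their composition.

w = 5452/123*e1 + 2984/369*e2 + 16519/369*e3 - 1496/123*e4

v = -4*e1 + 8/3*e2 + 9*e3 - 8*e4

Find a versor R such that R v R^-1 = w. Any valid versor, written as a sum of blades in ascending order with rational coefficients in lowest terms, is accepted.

Sketch: the shared square -1097/9 makes R = v + w = 4960/123*e1 + 3968/369*e2 + 19840/369*e3 - 2480/123*e4 the natural versor; its sandwich fixes that direction, negates (v - w)/2, and sends v to w.
Answer: 4960/123*e1 + 3968/369*e2 + 19840/369*e3 - 2480/123*e4


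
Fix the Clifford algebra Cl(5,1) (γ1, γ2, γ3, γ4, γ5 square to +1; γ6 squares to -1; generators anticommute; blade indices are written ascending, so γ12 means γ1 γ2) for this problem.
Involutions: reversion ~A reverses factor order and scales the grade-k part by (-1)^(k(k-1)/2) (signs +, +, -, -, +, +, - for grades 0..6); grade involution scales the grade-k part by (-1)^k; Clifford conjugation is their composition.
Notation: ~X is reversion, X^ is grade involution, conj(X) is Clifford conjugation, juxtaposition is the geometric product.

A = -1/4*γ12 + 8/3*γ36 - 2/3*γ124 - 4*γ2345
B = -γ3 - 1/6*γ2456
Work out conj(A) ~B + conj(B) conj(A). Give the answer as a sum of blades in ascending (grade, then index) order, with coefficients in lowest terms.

first term: -8/3*γ6 + 2/3*γ36 - 1/4*γ123 - 1/9*γ156 + 4*γ245 - 2/3*γ1234 - 1/24*γ1456 - 4/9*γ2345
second term: -8/3*γ6 - 2/3*γ36 + 1/4*γ123 - 1/9*γ156 + 4*γ245 - 2/3*γ1234 + 1/24*γ1456 + 4/9*γ2345
Answer: -16/3*γ6 - 2/9*γ156 + 8*γ245 - 4/3*γ1234


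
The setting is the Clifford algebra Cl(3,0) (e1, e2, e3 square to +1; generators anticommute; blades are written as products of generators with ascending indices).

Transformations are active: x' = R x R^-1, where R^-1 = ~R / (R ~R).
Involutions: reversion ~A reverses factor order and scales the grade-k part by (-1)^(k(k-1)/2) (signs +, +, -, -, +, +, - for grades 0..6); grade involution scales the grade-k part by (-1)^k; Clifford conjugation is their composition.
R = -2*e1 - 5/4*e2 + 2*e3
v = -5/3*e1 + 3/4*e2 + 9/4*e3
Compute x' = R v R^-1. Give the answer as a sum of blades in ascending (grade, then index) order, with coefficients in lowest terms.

~R = -2*e1 - 5/4*e2 + 2*e3, and R ~R = 153/16, so R^-1 = ~R / (153/16).
R v = 331/48 - 43/12*e1 e2 - 7/6*e1 e3 - 69/16*e2 e3
Answer: -559/459*e1 - 4687/1836*e2 + 1165/1836*e3


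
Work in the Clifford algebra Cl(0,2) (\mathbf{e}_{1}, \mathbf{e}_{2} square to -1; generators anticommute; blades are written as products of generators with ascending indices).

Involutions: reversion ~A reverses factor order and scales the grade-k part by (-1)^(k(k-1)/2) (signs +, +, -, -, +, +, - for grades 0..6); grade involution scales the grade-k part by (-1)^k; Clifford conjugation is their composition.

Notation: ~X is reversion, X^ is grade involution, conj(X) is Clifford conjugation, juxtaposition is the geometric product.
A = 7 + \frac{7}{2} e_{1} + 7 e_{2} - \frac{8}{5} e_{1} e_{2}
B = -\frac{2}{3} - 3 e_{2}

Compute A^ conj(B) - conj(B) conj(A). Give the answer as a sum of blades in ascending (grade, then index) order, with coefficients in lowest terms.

first term: \frac{49}{3} + \frac{107}{15} e_{1} + \frac{77}{3} e_{2} - \frac{283}{30} e_{1} e_{2}
second term: \frac{49}{3} + \frac{107}{15} e_{1} + \frac{77}{3} e_{2} + \frac{283}{30} e_{1} e_{2}
Answer: -\frac{283}{15} e_{1} e_{2}


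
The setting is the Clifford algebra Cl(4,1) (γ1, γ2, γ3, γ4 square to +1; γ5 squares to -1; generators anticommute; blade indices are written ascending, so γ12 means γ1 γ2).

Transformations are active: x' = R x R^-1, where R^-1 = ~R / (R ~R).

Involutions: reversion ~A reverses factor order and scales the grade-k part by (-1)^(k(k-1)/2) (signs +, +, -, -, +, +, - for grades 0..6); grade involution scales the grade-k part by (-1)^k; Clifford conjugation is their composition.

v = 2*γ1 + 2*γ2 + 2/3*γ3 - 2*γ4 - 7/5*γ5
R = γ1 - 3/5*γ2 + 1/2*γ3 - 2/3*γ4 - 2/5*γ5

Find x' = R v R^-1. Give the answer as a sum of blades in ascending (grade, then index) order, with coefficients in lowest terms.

~R = γ1 - 3/5*γ2 + 1/2*γ3 - 2/3*γ4 - 2/5*γ5, and R ~R = 341/180, so R^-1 = ~R / (341/180).
R v = 143/75 + 16/5*γ12 - 1/3*γ13 - 2/3*γ14 - 3/5*γ15 - 7/5*γ23 + 38/15*γ24 + 41/25*γ25 - 5/9*γ34 - 13/30*γ35 + 2/15*γ45
Answer: 2/155*γ1 - 2486/775*γ2 + 158/465*γ3 + 102/155*γ4 + 461/775*γ5


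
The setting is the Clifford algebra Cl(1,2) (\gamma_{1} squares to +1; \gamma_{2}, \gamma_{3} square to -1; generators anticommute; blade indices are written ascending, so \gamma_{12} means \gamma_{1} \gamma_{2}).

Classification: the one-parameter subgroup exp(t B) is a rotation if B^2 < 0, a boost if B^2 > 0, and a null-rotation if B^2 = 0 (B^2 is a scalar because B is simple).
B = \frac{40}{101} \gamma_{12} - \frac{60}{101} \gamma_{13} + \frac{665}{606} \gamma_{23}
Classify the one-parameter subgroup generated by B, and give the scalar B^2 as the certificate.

B^2 term by term: the squares give (\frac{40}{101})^2*(\gamma_{12})^2 + (-\frac{60}{101})^2*(\gamma_{13})^2 + (\frac{665}{606})^2*(\gamma_{23})^2 = \frac{1600}{10201}*(+1) + \frac{3600}{10201}*(+1) + \frac{442225}{367236}*(-1) = -\frac{25}{36} (each basis 2-blade squares to minus the product of its generators' squares); cross terms between blades sharing an index anticommute and cancel. So B^2 = -\frac{25}{36}.
Answer: rotation, certificate B^2 = -\frac{25}{36}. One invariant decides it: the square -\frac{25}{36} survives every conjugation, and its sign is exactly the classification.


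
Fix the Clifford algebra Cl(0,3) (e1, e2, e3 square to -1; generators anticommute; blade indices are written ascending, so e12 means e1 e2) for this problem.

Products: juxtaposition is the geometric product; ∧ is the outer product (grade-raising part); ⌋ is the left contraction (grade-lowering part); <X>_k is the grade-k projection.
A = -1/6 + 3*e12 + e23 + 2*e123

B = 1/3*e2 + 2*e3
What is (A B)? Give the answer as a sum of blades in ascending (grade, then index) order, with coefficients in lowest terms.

step 1: -e1 - 37/18*e2 - 4*e12 + 2/3*e13 + 6*e123
Answer: -e1 - 37/18*e2 - 4*e12 + 2/3*e13 + 6*e123


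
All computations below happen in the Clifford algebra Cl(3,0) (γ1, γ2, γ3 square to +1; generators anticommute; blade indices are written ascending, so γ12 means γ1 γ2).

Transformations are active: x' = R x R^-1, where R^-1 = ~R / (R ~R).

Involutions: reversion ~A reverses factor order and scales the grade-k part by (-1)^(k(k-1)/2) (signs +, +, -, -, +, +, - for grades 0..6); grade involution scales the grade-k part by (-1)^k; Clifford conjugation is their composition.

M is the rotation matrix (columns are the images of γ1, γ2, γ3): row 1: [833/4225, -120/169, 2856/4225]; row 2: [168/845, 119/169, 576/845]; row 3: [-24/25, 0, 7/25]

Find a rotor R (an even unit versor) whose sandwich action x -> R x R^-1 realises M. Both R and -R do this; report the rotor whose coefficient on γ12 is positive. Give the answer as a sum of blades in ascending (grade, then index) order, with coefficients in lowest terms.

Method: write R = a + b12*γ12 + b13*γ13 + b23*γ23 with a^2 + b12^2 + b13^2 + b23^2 = 1 (so R^-1 = ~R). Expanding the columns R e_j ~R gives tr M = 4a^2 - 1 and, from the antisymmetric part, M21 - M12 = -4a*b12, M13 - M31 = 4a*b13, M32 - M23 = -4a*b23.
Here tr M = 4991/4225, so a^2 = (1 + tr M)/4 = 2304/4225 and a = ±48/65. Taking a = 48/65: M21 - M12 = 768/845, M13 - M31 = 6912/4225, M32 - M23 = -576/845, giving b12 = -4/13, b13 = 36/65, b23 = 3/13, i.e. R = 48/65 - 4/13*γ12 + 36/65*γ13 + 3/13*γ23.
Its γ12 coefficient is negative, so report the other preimage -R.
Answer: -48/65 + 4/13*γ12 - 36/65*γ13 - 3/13*γ23. Recall the cover is two-to-one: with M of trace 4991/4225, both preimages act alike, and the stated γ12 sign chooses the sheet.


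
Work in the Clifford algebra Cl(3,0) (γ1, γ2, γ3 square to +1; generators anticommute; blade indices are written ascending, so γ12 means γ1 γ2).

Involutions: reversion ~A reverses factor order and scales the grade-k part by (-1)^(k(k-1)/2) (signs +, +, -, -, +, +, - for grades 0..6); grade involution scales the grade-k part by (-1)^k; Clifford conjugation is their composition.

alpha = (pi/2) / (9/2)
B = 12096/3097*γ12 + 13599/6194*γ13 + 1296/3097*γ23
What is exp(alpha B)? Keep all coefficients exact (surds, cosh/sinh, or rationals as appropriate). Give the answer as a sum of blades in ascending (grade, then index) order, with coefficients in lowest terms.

B^2 term by term: the squares give (12096/3097)^2*(γ12)^2 + (13599/6194)^2*(γ13)^2 + (1296/3097)^2*(γ23)^2 = 146313216/9591409*(-1) + 184932801/38365636*(-1) + 1679616/9591409*(-1) = -81/4 (each basis 2-blade squares to minus the product of its generators' squares); cross terms between blades sharing an index anticommute and cancel. So B^2 = -81/4.
B^2 = -81/4 — circular case — the even/odd split gives cos and sin: l = 9/2, alpha*l = pi/2, so exp(alpha B) = cos(pi/2) + (sin(pi/2)/(9/2))*B = 0 + (2/9)*B.
Answer: 2688/3097*γ12 + 1511/3097*γ13 + 288/3097*γ23


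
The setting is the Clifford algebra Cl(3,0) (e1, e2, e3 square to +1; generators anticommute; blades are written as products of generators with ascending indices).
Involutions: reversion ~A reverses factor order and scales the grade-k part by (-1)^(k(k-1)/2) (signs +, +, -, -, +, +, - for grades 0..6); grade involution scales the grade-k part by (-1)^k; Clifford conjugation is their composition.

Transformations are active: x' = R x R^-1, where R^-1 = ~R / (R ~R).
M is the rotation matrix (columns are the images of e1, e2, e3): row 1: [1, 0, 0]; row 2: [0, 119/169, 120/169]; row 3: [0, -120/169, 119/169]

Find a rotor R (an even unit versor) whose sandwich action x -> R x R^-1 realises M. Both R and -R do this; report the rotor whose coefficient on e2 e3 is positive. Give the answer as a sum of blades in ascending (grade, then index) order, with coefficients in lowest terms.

Method: write R = a + b12*e1 e2 + b13*e1 e3 + b23*e2 e3 with a^2 + b12^2 + b13^2 + b23^2 = 1 (so R^-1 = ~R). Expanding the columns R e_j ~R gives tr M = 4a^2 - 1 and, from the antisymmetric part, M21 - M12 = -4a*b12, M13 - M31 = 4a*b13, M32 - M23 = -4a*b23.
Here tr M = 407/169, so a^2 = (1 + tr M)/4 = 144/169 and a = ±12/13. Taking a = 12/13: M21 - M12 = 0, M13 - M31 = 0, M32 - M23 = -240/169, giving b12 = 0, b13 = 0, b23 = 5/13, i.e. R = 12/13 + 5/13*e2 e3.
Its e2 e3 coefficient is already positive.
Answer: 12/13 + 5/13*e2 e3. Sheet selection: the two-to-one cover makes ±R indistinguishable at the matrix level (trace 407/169), so uniqueness comes from the required sign on e2 e3.


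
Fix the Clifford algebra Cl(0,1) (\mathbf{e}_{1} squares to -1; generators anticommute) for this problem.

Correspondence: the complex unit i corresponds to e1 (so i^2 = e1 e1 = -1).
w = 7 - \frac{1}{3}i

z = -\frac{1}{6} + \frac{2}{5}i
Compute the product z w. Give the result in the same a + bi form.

In blades: z = -\frac{1}{6} + \frac{2}{5} e_{1}, w = 7 - \frac{1}{3} e_{1}.
Distribute z over w term by term (generator squares from the signature, products reordered to ascending indices): (-\frac{1}{6})*w = -\frac{7}{6} + \frac{1}{18} e_{1}; (\frac{2}{5} e_{1})*w = \frac{2}{15} + \frac{14}{5} e_{1}.
Sum: -\frac{31}{30} + \frac{257}{90} e_{1}; translating back through the correspondence:
Answer: -\frac{31}{30} + \frac{257}{90}i


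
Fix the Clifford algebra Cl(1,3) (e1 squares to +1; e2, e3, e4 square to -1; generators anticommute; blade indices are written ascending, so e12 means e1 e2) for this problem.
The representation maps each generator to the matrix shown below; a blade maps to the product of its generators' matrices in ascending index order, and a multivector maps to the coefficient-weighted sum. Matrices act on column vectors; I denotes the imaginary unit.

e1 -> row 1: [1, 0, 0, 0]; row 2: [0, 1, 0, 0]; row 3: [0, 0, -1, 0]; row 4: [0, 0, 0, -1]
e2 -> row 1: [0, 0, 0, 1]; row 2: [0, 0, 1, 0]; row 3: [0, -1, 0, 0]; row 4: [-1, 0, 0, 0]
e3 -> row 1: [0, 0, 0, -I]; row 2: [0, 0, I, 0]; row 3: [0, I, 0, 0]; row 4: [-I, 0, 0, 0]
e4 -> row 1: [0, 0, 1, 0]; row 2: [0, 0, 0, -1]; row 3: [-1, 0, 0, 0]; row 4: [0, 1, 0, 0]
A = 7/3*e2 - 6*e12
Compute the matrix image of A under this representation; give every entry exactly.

Bivector images (products of the table entries): rho(e12) = rho(e1)rho(e2) = row 1: [0, 0, 0, 1]; row 2: [0, 0, 1, 0]; row 3: [0, 1, 0, 0]; row 4: [1, 0, 0, 0].
M = (7/3)*rho(e2) + (-6)*rho(e12), summed entrywise:
Answer: row 1: [0, 0, 0, -11/3]; row 2: [0, 0, -11/3, 0]; row 3: [0, -25/3, 0, 0]; row 4: [-25/3, 0, 0, 0]


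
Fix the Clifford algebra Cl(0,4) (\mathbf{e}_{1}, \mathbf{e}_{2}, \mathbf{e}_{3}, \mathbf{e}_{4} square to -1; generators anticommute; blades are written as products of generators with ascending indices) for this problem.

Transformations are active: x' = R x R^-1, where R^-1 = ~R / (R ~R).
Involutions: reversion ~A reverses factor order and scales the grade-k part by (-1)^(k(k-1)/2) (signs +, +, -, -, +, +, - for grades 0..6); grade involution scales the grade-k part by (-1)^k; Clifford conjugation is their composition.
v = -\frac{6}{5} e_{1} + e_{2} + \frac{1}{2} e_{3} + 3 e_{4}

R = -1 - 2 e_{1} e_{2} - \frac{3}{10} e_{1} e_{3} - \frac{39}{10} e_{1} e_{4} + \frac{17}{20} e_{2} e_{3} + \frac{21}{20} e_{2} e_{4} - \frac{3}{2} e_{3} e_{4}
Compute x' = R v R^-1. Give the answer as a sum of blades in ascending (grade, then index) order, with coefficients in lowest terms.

~R = -1 + 2 e_{1} e_{2} + \frac{3}{10} e_{1} e_{3} + \frac{39}{10} e_{1} e_{4} - \frac{17}{20} e_{2} e_{3} - \frac{21}{20} e_{2} e_{4} + \frac{3}{2} e_{3} e_{4}, and R ~R = \frac{195}{8}, so R^-1 = ~R / (\frac{195}{8}).
R v = \frac{301}{20} e_{1} - \frac{87}{40} e_{2} + \frac{521}{100} e_{3} + \frac{99}{50} e_{4} - \frac{43}{25} e_{1} e_{2} e_{3} - \frac{84}{25} e_{1} e_{2} e_{4} + \frac{57}{20} e_{1} e_{3} e_{4} + \frac{21}{40} e_{2} e_{3} e_{4}
Answer: -\frac{1292}{1625} e_{1} - \frac{3256}{1625} e_{2} + \frac{72}{325} e_{3} - \frac{1719}{650} e_{4}


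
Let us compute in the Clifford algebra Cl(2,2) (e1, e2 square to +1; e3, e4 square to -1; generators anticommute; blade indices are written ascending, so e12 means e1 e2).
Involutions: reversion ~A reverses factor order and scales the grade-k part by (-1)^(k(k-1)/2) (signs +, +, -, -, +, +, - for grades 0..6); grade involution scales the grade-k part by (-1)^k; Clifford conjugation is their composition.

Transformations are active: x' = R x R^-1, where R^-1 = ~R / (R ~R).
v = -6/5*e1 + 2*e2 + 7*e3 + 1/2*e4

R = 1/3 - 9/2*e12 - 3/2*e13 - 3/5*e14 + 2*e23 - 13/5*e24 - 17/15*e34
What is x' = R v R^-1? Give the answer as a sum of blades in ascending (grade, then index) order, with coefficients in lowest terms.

~R = 1/3 + 9/2*e12 + 3/2*e13 + 3/5*e14 - 2*e23 + 13/5*e24 + 17/15*e34, and R ~R = 1862/225, so R^-1 = ~R / (1862/225).
R v = 7/5*e1 - 523/30*e2 - 29/10*e3 - 493/150*e4 - 309/10*e123 + 207/100*e124 + 481/100*e134 + 254/15*e234
Answer: 1542/95*e1 + 13309/4655*e2 + 69982/4655*e3 - 17609/1862*e4


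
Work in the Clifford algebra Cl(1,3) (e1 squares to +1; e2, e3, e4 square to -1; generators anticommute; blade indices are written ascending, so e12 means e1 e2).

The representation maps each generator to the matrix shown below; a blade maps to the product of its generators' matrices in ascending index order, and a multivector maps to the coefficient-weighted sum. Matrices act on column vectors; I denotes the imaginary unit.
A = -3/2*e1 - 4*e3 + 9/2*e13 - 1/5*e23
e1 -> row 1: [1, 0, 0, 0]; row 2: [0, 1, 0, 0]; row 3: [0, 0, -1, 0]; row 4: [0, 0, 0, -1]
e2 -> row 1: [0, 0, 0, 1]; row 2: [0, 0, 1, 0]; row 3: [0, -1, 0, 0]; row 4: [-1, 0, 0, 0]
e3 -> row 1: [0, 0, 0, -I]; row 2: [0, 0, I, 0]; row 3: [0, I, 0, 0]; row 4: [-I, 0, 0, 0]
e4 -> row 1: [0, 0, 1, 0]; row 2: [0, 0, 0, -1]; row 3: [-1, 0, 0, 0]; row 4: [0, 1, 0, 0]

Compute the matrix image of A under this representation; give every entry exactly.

Bivector images (products of the table entries): rho(e13) = rho(e1)rho(e3) = row 1: [0, 0, 0, -I]; row 2: [0, 0, I, 0]; row 3: [0, -I, 0, 0]; row 4: [I, 0, 0, 0]; rho(e23) = rho(e2)rho(e3) = row 1: [-I, 0, 0, 0]; row 2: [0, I, 0, 0]; row 3: [0, 0, -I, 0]; row 4: [0, 0, 0, I].
M = (-3/2)*rho(e1) + (-4)*rho(e3) + (9/2)*rho(e13) + (-1/5)*rho(e23), summed entrywise:
Answer: row 1: [-3/2 + I/5, 0, 0, -I/2]; row 2: [0, -3/2 - I/5, I/2, 0]; row 3: [0, -17*I/2, 3/2 + I/5, 0]; row 4: [17*I/2, 0, 0, 3/2 - I/5]


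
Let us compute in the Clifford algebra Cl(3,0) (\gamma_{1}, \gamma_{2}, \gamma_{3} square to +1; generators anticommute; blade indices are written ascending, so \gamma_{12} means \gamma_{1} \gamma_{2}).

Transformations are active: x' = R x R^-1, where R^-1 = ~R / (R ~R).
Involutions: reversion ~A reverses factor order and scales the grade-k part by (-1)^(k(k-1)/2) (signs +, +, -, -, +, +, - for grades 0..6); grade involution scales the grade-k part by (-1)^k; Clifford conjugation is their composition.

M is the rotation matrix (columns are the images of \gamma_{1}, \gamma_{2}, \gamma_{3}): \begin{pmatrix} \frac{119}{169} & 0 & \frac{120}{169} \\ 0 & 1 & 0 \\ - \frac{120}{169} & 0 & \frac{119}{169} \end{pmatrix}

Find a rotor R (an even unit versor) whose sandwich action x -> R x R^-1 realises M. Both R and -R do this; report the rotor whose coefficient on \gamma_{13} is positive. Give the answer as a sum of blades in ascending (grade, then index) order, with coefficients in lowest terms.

Method: write R = a + b12*\gamma_{12} + b13*\gamma_{13} + b23*\gamma_{23} with a^2 + b12^2 + b13^2 + b23^2 = 1 (so R^-1 = ~R). Expanding the columns R e_j ~R gives tr M = 4a^2 - 1 and, from the antisymmetric part, M21 - M12 = -4a*b12, M13 - M31 = 4a*b13, M32 - M23 = -4a*b23.
Here tr M = \frac{407}{169}, so a^2 = (1 + tr M)/4 = \frac{144}{169} and a = ±\frac{12}{13}. Taking a = \frac{12}{13}: M21 - M12 = 0, M13 - M31 = \frac{240}{169}, M32 - M23 = 0, giving b12 = 0, b13 = \frac{5}{13}, b23 = 0, i.e. R = \frac{12}{13} + \frac{5}{13} \gamma_{13}.
Its \gamma_{13} coefficient is already positive.
Answer: \frac{12}{13} + \frac{5}{13} \gamma_{13}. Uniqueness: Spin(3) -> SO(3) maps R and -R to the same rotation of trace \frac{407}{169}; fixing the sign of the \gamma_{13} coefficient removes the ambiguity.


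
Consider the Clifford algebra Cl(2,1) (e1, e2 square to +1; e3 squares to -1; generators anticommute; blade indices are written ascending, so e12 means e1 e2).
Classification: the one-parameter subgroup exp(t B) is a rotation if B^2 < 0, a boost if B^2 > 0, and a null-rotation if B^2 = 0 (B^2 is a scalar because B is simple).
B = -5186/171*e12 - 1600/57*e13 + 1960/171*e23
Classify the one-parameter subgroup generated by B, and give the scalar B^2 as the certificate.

B^2 term by term: the squares give (-5186/171)^2*(e12)^2 + (-1600/57)^2*(e13)^2 + (1960/171)^2*(e23)^2 = 26894596/29241*(-1) + 2560000/3249*(+1) + 3841600/29241*(+1) = -4/9 (each basis 2-blade squares to minus the product of its generators' squares); cross terms between blades sharing an index anticommute and cancel. So B^2 = -4/9.
Answer: rotation, certificate B^2 = -4/9. Note: conjugating B changes its blade decomposition but never the scalar B^2 = -4/9, whose sign settles the classification.


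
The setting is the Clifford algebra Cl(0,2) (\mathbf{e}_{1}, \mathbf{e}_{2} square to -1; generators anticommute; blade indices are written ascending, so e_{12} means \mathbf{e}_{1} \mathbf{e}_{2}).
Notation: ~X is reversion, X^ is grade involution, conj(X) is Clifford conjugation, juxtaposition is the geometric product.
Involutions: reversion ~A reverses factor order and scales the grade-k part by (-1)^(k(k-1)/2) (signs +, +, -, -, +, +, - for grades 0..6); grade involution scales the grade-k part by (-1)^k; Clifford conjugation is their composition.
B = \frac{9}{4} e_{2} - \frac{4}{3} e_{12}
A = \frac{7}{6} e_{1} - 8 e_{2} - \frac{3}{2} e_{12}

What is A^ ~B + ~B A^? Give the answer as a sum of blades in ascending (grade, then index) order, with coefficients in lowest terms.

first term: -16 + \frac{337}{24} e_{1} + \frac{14}{9} e_{2} - \frac{21}{8} e_{12}
second term: -16 - \frac{337}{24} e_{1} - \frac{14}{9} e_{2} + \frac{21}{8} e_{12}
Answer: -32


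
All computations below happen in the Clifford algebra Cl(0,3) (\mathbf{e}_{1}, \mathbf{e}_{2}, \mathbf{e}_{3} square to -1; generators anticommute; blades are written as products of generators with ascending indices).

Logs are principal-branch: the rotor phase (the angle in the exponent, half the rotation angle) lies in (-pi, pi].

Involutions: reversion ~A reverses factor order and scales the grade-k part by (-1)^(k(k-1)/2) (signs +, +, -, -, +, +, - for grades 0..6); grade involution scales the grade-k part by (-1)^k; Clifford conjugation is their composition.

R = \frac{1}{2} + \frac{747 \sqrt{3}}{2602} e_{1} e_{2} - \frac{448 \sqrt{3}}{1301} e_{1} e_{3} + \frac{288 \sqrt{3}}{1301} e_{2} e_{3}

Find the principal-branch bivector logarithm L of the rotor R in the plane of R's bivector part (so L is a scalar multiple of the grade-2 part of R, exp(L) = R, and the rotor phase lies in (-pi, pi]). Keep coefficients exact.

The scalar part of R is \frac{1}{2}, which pins the rotor phase on the principal branch; dividing the bivector part by the sine of that phase recovers the unit plane, and L is the phase times that plane.
Concretely: cos(phase) = \frac{1}{2} gives phase = ±\frac{\pi}{3}, and since phase/sin(phase) is even the sign is immaterial: L = (phase/sin(phase)) * <R>_2 = (\frac{2 \sqrt{3} \pi}{9}) * <R>_2.
Answer: \frac{249 \pi}{1301} e_{1} e_{2} - \frac{896 \pi}{3903} e_{1} e_{3} + \frac{192 \pi}{1301} e_{2} e_{3}


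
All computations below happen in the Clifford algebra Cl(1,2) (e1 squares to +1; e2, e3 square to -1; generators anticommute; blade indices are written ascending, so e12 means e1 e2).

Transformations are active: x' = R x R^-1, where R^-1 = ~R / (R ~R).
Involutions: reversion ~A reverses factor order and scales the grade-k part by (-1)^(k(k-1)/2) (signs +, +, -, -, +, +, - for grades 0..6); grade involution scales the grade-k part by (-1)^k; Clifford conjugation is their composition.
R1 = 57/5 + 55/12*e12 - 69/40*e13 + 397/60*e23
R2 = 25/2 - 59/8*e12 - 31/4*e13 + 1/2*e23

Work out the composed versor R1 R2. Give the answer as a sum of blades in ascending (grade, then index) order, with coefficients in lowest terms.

Distribute over the terms of R1 (each basis-blade product reordered to ascending indices, repeated generators contracted through their squares):
(57/5) R2 = 285/2 - 3363/40*e12 - 1767/20*e13 + 57/10*e23
(55/12*e12) R2 = -3245/96 + 1375/24*e12 - 55/24*e13 + 1705/48*e23
(-69/40*e13) R2 = 2139/160 - 69/80*e12 - 345/16*e13 + 4071/320*e23
(397/60*e23) R2 = -397/120 + 12307/240*e12 - 23423/480*e13 + 1985/24*e23
Summing the partial products and collecting blades:
Answer: 14251/120 + 709/30*e12 - 77281/480*e13 + 26237/192*e23


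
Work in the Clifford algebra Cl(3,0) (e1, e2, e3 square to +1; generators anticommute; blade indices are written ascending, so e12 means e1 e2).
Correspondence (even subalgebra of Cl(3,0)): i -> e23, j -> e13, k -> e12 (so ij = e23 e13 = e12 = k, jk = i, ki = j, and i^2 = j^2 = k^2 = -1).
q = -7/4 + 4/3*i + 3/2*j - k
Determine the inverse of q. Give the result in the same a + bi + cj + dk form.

In blades: q = -7/4 - e12 + 3/2*e13 + 4/3*e23.
With qbar = -7/4 + e12 - 3/2*e13 - 4/3*e23 (scalar fixed, mapped units negated), q qbar = 1165/144 (the sum of squared coefficients), so q^-1 = qbar / (1165/144) = -252/1165 + 144/1165*e12 - 216/1165*e13 - 192/1165*e23; translating back:
Answer: -252/1165 - 192/1165*i - 216/1165*j + 144/1165*k


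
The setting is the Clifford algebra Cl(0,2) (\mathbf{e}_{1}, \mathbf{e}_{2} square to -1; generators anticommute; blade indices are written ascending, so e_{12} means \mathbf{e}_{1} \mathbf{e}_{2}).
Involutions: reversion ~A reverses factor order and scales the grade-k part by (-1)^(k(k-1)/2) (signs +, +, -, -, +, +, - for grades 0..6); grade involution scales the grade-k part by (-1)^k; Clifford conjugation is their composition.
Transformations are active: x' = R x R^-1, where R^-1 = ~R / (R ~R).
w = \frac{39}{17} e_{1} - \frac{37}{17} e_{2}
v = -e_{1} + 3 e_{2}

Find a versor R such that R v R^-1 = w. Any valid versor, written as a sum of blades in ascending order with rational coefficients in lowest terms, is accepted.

Since q(v) = q(w) = -10, the sum R = v + w = \frac{22}{17} e_{1} + \frac{14}{17} e_{2} does the job whenever invertible.
Answer: \frac{22}{17} e_{1} + \frac{14}{17} e_{2}


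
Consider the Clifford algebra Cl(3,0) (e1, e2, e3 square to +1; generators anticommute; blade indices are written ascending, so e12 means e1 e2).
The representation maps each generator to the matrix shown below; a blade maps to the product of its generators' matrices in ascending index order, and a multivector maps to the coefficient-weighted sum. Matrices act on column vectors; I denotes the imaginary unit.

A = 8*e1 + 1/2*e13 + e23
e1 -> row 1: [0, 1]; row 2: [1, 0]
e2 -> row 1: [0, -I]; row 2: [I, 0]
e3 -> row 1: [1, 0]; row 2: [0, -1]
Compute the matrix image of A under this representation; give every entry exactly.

Bivector images (products of the table entries): rho(e13) = rho(e1)rho(e3) = row 1: [0, -1]; row 2: [1, 0]; rho(e23) = rho(e2)rho(e3) = row 1: [0, I]; row 2: [I, 0].
M = (8)*rho(e1) + (1/2)*rho(e13) + (1)*rho(e23), summed entrywise:
Answer: row 1: [0, 15/2 + I]; row 2: [17/2 + I, 0]


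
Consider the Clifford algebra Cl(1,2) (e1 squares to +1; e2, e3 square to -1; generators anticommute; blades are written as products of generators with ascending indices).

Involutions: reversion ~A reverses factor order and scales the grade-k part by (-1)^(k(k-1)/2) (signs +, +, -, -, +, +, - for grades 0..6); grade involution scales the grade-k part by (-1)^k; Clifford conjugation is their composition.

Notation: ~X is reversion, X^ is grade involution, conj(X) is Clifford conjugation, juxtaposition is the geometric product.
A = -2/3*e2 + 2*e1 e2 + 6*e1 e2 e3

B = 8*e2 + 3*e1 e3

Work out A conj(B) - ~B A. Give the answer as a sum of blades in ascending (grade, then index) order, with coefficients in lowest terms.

first term: -16/3 + 16*e1 + 18*e2 - 48*e1 e3 + 6*e2 e3 - 2*e1 e2 e3
second term: 16/3 + 16*e1 + 18*e2 + 48*e1 e3 - 6*e2 e3 - 2*e1 e2 e3
Answer: -32/3 - 96*e1 e3 + 12*e2 e3


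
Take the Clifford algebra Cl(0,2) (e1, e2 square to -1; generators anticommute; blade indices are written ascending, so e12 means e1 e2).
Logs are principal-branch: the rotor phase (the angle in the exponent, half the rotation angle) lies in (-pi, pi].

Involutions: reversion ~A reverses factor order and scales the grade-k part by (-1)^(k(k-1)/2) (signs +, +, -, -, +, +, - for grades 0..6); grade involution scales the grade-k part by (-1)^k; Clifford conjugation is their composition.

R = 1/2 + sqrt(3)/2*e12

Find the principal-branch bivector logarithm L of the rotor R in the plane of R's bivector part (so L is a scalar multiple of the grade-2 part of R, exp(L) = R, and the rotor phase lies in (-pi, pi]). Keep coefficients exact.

The scalar part of R is 1/2, which fixes the principal-branch rotor phase; the unit plane is then the bivector part divided by the sine of that phase, and L is that plane scaled by the phase.
Concretely: cos(phase) = 1/2 gives phase = ±pi/3, and since phase/sin(phase) is even the sign is immaterial: L = (phase/sin(phase)) * <R>_2 = (2*sqrt(3)*pi/9) * <R>_2.
Answer: pi/3*e12


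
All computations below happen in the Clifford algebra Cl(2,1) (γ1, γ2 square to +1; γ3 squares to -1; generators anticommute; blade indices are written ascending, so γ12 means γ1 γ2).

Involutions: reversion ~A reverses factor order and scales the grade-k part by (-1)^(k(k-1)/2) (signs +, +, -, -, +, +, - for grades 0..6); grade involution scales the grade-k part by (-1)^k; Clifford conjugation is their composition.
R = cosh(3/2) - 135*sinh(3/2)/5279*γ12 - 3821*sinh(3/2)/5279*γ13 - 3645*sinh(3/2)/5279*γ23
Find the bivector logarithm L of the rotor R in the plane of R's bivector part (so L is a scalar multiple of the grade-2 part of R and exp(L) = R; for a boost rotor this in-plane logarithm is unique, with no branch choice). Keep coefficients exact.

The scalar part of R is cosh(3/2), which fixes the rapidity magnitude through cosh (cosh is even, so it cannot fix the sign — the bivector part carries that); dividing the bivector part by sinh of the rapidity gives the plane, and L = rapidity * plane, where the joint sign ambiguity of (rapidity, plane) cancels in the product.
Concretely: cosh(rapidity) = cosh(3/2) gives rapidity = ±3/2, and since rapidity/sinh(rapidity) is even the sign is immaterial: L = (rapidity/sinh(rapidity)) * <R>_2 = (3/(2*sinh(3/2))) * <R>_2.
Answer: -405/10558*γ12 - 11463/10558*γ13 - 10935/10558*γ23


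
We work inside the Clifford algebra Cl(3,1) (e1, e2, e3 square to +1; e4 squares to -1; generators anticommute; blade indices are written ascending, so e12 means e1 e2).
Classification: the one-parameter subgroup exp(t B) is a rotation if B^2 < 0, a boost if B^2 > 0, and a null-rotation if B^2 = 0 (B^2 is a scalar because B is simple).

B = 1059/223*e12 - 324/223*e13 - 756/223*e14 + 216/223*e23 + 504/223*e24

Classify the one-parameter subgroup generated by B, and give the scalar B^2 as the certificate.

B^2 term by term: the squares give (1059/223)^2*(e12)^2 + (-324/223)^2*(e13)^2 + (-756/223)^2*(e14)^2 + (216/223)^2*(e23)^2 + (504/223)^2*(e24)^2 = 1121481/49729*(-1) + 104976/49729*(-1) + 571536/49729*(+1) + 46656/49729*(-1) + 254016/49729*(+1) = -9 (each basis 2-blade squares to minus the product of its generators' squares); cross terms between blades sharing an index anticommute and cancel; the commuting (index-disjoint) pairs give grade-4 terms 2*c*c'*(blade product), which cancel blade by blade — e1234: 326592/49729 - 326592/49729 = 0 — confirming B is simple. So B^2 = -9.
Answer: rotation, certificate B^2 = -9. Why this suffices: the scalar -9 survives any versor conjugation, so its sign alone determines the class however B is presented.


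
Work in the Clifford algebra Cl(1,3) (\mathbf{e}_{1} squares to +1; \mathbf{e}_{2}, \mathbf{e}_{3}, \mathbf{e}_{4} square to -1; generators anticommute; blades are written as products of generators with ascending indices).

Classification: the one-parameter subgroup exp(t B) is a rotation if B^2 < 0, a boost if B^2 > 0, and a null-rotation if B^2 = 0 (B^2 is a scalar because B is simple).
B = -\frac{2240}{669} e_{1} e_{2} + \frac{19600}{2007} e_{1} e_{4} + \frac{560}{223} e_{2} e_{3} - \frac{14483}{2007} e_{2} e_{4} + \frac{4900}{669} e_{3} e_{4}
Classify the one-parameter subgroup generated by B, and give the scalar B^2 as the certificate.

B^2 term by term: the squares give (-\frac{2240}{669})^2*(e_{1} e_{2})^2 + (\frac{19600}{2007})^2*(e_{1} e_{4})^2 + (\frac{560}{223})^2*(e_{2} e_{3})^2 + (-\frac{14483}{2007})^2*(e_{2} e_{4})^2 + (\frac{4900}{669})^2*(e_{3} e_{4})^2 = \frac{5017600}{447561}*(+1) + \frac{384160000}{4028049}*(+1) + \frac{313600}{49729}*(-1) + \frac{209757289}{4028049}*(-1) + \frac{24010000}{447561}*(-1) = -\frac{49}{9} (each basis 2-blade squares to minus the product of its generators' squares); cross terms between blades sharing an index anticommute and cancel; the commuting (index-disjoint) pairs give grade-4 terms 2*c*c'*(blade product), which cancel blade by blade — e_{1} e_{2} e_{3} e_{4}: -\frac{21952000}{447561} + \frac{21952000}{447561} = 0 — confirming B is simple. So B^2 = -\frac{49}{9}.
Answer: rotation, certificate B^2 = -\frac{49}{9}. No conjugation can change B^2 = -\frac{49}{9}; the sign gives the class.


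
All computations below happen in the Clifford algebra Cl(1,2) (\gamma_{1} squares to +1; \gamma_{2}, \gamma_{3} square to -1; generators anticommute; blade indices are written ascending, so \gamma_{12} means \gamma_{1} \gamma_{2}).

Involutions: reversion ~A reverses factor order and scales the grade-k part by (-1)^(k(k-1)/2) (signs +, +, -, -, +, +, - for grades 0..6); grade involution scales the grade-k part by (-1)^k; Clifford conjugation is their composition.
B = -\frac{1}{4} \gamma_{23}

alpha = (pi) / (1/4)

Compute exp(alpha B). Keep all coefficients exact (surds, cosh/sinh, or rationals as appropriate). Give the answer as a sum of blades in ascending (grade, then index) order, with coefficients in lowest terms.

B^2 = (-\frac{1}{4})^2*(\gamma_{23})^2 = \frac{1}{16}*(-1) = -\frac{1}{16} (a basis 2-blade squares to minus the product of its generators' squares).
B^2 = -\frac{1}{16} — the negative square puts this in the circular regime; l = \frac{1}{4}, alpha*l = \pi, so exp(alpha B) = cos(\pi) + (sin(\pi)/(\frac{1}{4}))*B = -1 + (0)*B.
Answer: -1


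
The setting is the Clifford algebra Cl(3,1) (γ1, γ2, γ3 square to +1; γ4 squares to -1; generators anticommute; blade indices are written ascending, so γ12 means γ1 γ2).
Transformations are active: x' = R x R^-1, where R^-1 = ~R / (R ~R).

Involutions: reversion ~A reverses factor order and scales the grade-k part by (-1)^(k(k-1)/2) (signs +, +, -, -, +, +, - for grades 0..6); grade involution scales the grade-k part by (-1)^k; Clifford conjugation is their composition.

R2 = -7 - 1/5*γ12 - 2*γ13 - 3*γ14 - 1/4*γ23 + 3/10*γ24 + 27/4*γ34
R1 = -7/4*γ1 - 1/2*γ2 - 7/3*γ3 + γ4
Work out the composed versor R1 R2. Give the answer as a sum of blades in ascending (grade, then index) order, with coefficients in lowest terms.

Distribute over the terms of R1 (each basis-blade product reordered to ascending indices, repeated generators contracted through their squares):
(-7/4*γ1) R2 = 49/4*γ1 + 7/20*γ2 + 7/2*γ3 + 21/4*γ4 + 7/16*γ123 - 21/40*γ124 - 189/16*γ134
(-1/2*γ2) R2 = -1/10*γ1 + 7/2*γ2 + 1/8*γ3 - 3/20*γ4 - γ123 - 3/2*γ124 - 27/8*γ234
(-7/3*γ3) R2 = -14/3*γ1 - 7/12*γ2 + 49/3*γ3 - 63/4*γ4 + 7/15*γ123 - 7*γ134 + 7/10*γ234
(γ4) R2 = -3*γ1 + 3/10*γ2 + 27/4*γ3 - 7*γ4 - 1/5*γ124 - 2*γ134 - 1/4*γ234
Summing the partial products and collecting blades:
Answer: 269/60*γ1 + 107/30*γ2 + 641/24*γ3 - 353/20*γ4 - 23/240*γ123 - 89/40*γ124 - 333/16*γ134 - 117/40*γ234


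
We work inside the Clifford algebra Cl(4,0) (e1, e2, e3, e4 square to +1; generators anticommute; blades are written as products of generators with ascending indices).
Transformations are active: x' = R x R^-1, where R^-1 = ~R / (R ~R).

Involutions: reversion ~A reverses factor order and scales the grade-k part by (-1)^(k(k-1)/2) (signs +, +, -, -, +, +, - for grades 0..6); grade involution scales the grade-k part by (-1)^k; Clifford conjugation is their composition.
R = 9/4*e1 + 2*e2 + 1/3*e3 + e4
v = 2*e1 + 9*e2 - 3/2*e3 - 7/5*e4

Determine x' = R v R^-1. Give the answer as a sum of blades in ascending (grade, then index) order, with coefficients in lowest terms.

~R = 9/4*e1 + 2*e2 + 1/3*e3 + e4, and R ~R = 1465/144, so R^-1 = ~R / (1465/144).
R v = 103/5 + 65/4*e1 e2 - 97/24*e1 e3 - 103/20*e1 e4 - 6*e2 e3 - 59/5*e2 e4 + 31/30*e3 e4
Answer: 52094/7325*e1 - 6597/7325*e2 + 41751/14650*e3 + 39919/7325*e4


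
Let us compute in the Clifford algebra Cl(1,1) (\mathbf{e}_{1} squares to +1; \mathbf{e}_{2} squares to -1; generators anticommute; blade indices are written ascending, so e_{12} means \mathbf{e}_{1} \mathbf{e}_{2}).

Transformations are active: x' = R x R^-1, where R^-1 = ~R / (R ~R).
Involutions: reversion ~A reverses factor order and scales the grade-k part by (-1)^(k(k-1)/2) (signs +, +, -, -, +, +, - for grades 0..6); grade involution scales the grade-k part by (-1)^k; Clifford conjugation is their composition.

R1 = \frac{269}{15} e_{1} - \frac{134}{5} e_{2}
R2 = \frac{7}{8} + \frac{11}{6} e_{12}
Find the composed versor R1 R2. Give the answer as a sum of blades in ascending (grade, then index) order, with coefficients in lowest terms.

Distribute over the terms of R1 (each basis-blade product reordered to ascending indices, repeated generators contracted through their squares):
(\frac{269}{15} e_{1}) R2 = \frac{1883}{120} e_{1} + \frac{2959}{90} e_{2}
(-\frac{134}{5} e_{2}) R2 = -\frac{737}{15} e_{1} - \frac{469}{20} e_{2}
Summing the partial products and collecting blades:
Answer: -\frac{4013}{120} e_{1} + \frac{1697}{180} e_{2}


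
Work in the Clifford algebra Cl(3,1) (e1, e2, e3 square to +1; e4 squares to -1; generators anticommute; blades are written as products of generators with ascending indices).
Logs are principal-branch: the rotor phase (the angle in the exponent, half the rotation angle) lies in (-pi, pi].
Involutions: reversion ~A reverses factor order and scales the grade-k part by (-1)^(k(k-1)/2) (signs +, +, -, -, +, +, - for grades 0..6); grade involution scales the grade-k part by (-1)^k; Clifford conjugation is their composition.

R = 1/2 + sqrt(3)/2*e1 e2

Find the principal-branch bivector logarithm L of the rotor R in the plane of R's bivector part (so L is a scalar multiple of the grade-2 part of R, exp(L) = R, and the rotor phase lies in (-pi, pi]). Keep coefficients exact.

The scalar part of R is 1/2, which fixes the principal-branch rotor phase; the unit plane is then the bivector part divided by the sine of that phase, and L is that plane scaled by the phase.
Concretely: cos(phase) = 1/2 gives phase = ±pi/3, and since phase/sin(phase) is even the sign is immaterial: L = (phase/sin(phase)) * <R>_2 = (2*sqrt(3)*pi/9) * <R>_2.
Answer: pi/3*e1 e2


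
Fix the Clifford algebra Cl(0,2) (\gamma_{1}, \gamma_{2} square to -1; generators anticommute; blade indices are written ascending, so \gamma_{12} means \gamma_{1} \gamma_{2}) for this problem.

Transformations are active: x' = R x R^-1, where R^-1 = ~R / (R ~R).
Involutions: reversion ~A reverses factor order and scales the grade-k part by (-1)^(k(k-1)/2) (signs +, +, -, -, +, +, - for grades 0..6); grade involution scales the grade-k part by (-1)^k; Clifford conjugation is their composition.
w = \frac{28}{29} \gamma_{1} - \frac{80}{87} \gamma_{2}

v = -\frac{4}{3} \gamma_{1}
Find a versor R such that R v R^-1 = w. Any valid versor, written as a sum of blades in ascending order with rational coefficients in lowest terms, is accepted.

Here q(v) = q(w) = -\frac{16}{9}; the classical choice R = v + w = -\frac{32}{87} \gamma_{1} - \frac{80}{87} \gamma_{2} then realises v -> w under the sandwich.
Answer: -\frac{32}{87} \gamma_{1} - \frac{80}{87} \gamma_{2}
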